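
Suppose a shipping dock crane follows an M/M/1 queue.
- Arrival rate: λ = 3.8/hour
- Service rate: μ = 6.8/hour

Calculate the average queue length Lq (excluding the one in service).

ρ = λ/μ = 3.8/6.8 = 0.5588
For M/M/1: Lq = λ²/(μ(μ-λ))
Lq = 14.44/(6.8 × 3.00)
Lq = 0.7078 containers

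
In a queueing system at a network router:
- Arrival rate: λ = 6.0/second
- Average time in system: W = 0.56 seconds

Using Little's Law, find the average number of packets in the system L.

Little's Law: L = λW
L = 6.0 × 0.56 = 3.3600 packets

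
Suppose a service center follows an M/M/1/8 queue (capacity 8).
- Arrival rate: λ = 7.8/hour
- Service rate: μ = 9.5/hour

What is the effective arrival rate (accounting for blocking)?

ρ = λ/μ = 7.8/9.5 = 0.82105
P₀ = (1-ρ)/(1-ρ^(K+1)) = (1-0.82105)/(1-0.82105^9) = 0.17895/0.83044 = 0.2155
P_K = P₀×ρ^K = 0.2155 × 0.82105^8 = 0.2155 × 0.2065 = 0.04450
λ_eff = λ(1-P_K) = 7.8 × (1 - 0.04450) = 7.8 × 0.9555 = 7.4529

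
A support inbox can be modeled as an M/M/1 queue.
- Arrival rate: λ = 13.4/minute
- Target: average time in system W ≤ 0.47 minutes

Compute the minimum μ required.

For M/M/1: W = 1/(μ-λ)
Need W ≤ 0.47, so 1/(μ-λ) ≤ 0.47
μ - λ ≥ 1/0.47 = 2.1277
μ ≥ 13.4 + 2.1277 = 15.5277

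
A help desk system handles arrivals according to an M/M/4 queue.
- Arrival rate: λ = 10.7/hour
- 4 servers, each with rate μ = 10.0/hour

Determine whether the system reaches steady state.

Stability requires ρ = λ/(cμ) < 1
ρ = 10.7/(4 × 10.0) = 10.7/40.00 = 0.2675
Since 0.2675 < 1, the system is STABLE.
The servers are busy 26.75% of the time.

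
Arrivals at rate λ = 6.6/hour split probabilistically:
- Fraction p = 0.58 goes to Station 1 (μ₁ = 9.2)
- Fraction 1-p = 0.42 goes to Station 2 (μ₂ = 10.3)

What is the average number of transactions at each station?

Effective rates: λ₁ = 6.6×0.58 = 3.828, λ₂ = 6.6×0.42 = 2.772
Station 1: ρ₁ = 3.828/9.2 = 0.4161, L₁ = ρ₁/(1-ρ₁) = 0.4161/(1-0.4161) = 0.7126
Station 2: ρ₂ = 2.772/10.3 = 0.2691, L₂ = ρ₂/(1-ρ₂) = 0.2691/(1-0.2691) = 0.3682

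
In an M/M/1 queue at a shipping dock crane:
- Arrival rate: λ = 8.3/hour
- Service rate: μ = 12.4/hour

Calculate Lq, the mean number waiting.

ρ = λ/μ = 8.3/12.4 = 0.6694
For M/M/1: Lq = λ²/(μ(μ-λ))
Lq = 68.89/(12.4 × 4.10)
Lq = 1.3550 containers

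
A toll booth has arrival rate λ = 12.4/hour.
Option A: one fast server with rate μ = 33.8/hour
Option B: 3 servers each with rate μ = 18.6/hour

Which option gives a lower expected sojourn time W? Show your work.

Option A: single server μ = 33.8 (M/M/1)
  ρ_A = 12.4/33.8 = 0.3669
  W_A = 1/(μ-λ) = 1/(33.8-12.4) = 1/21.40 = 0.04673

Option B: 3 servers μ = 18.6 (M/M/3)
  ρ_B = λ/(cμ) = 12.4/(3×18.6) = 0.2222
  Offered load a = λ/μ = cρ = 12.4/18.6 = 0.6667
  P₀ = [ Σₙ₌₀^2 aⁿ/n! + a^3/(3!(1-ρ)) ]⁻¹
  Σ = a^0/0! + a^1/1! + a^2/2! = 1.0000 + 0.6667 + 0.2222 = 1.8889
  a^3/(3!(1-ρ)) = 0.2963/(6 × 0.7778) = 0.06349
  P₀ = 1/(1.8889 + 0.06349) = 0.5122
  Lq = P₀·a^3·ρ / (3!(1-ρ)²) = 0.51220 × 0.29630 × 0.22222 / (6 × 0.60494) = 0.009292
  Wq_B = Lq/λ = 0.0092915/12.4 = 0.0007493
  W_B = Wq_B + 1/μ = 0.0007493 + 0.05376 = 0.05451

Since W_A = 0.04673 < W_B = 0.05451, Option A (single fast server) has the shorter time in system.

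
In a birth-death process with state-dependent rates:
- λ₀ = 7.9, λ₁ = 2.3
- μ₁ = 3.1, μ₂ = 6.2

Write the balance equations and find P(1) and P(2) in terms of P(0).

Balance equations:
State 0: λ₀P₀ = μ₁P₁ → P₁ = (λ₀/μ₁)P₀ = (7.9/3.1)P₀ = 2.5484P₀
State 1: P₂ = (λ₀λ₁)/(μ₁μ₂)P₀ = (7.9×2.3)/(3.1×6.2)P₀ = 0.9454P₀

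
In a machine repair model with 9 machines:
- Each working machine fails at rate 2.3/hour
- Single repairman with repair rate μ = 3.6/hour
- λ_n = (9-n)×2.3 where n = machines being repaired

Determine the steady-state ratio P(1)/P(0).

P(1)/P(0) = ∏_{i=0}^{1-1} λ_i/μ_{i+1}
= (9-0)×2.3/3.6
= 5.7500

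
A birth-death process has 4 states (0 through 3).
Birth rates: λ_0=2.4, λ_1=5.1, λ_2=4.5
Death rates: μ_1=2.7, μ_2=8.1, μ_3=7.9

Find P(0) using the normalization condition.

Ratios P(n)/P(0) = (λ₀···λₙ₋₁)/(μ₁···μₙ):
P(1)/P(0) = (2.4)/(2.7) = 0.8889
P(2)/P(0) = (2.4×5.1)/(2.7×8.1) = 0.5597
P(3)/P(0) = (2.4×5.1×4.5)/(2.7×8.1×7.9) = 0.3188

Normalization: ∑ P(n) = 1
P(0) × (1.0000 + 0.8889 + 0.5597 + 0.3188) = 1
P(0) × 2.7674 = 1
P(0) = 1/2.7674 = 0.3614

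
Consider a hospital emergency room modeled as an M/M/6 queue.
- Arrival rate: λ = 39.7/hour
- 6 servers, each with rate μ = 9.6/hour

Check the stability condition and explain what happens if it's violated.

Stability requires ρ = λ/(cμ) < 1
ρ = 39.7/(6 × 9.6) = 39.7/57.60 = 0.6892
Since 0.6892 < 1, the system is STABLE.
The servers are busy 68.92% of the time.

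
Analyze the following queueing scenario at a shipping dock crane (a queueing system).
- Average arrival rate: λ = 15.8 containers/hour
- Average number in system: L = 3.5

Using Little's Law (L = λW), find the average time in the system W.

Little's Law: L = λW, so W = L/λ
W = 3.5/15.8 = 0.2215 hours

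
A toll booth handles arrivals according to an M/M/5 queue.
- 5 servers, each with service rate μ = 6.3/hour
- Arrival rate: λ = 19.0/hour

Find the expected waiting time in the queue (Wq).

Traffic intensity: ρ = λ/(cμ) = 19.0/(5×6.3) = 0.6032
Since ρ = 0.6032 < 1, system is stable.
Offered load a = λ/μ = cρ = 19.0/6.3 = 3.0159
P₀ = [ Σₙ₌₀^4 aⁿ/n! + a^5/(5!(1-ρ)) ]⁻¹
Σ = a^0/0! + a^1/1! + a^2/2! + a^3/3! + a^4/4! = 1.0000 + 3.0159 + 4.5477 + 4.5718 + 3.4470 = 16.5824
a^5/(5!(1-ρ)) = 249.4970/(120 × 0.39683) = 5.2394
P₀ = 1/(16.5824 + 5.2394) = 0.04583
Lq = P₀·a^5·ρ / (5!(1-ρ)²) = 0.045826 × 249.4970 × 0.60317 / (120 × 0.15747) = 0.3650
Wq = Lq/λ = 0.3650/19.0 = 0.01921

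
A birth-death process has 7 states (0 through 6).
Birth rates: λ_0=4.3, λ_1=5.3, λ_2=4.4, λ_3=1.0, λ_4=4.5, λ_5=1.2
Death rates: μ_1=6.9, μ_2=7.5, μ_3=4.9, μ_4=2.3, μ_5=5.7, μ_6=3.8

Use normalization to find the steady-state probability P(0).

Ratios P(n)/P(0) = (λ₀···λₙ₋₁)/(μ₁···μₙ):
P(1)/P(0) = (4.3)/(6.9) = 0.62319
P(2)/P(0) = (4.3×5.3)/(6.9×7.5) = 0.44039
P(3)/P(0) = (4.3×5.3×4.4)/(6.9×7.5×4.9) = 0.39545
P(4)/P(0) = (4.3×5.3×4.4×1.0)/(6.9×7.5×4.9×2.3) = 0.17193
P(5)/P(0) = (4.3×5.3×4.4×1.0×4.5)/(6.9×7.5×4.9×2.3×5.7) = 0.13574
P(6)/P(0) = (4.3×5.3×4.4×1.0×4.5×1.2)/(6.9×7.5×4.9×2.3×5.7×3.8) = 0.042865

Normalization: ∑ P(n) = 1
P(0) × (1.0000 + 0.62319 + 0.44039 + 0.39545 + 0.17193 + 0.13574 + 0.042865) = 1
P(0) × 2.8096 = 1
P(0) = 1/2.8096 = 0.3559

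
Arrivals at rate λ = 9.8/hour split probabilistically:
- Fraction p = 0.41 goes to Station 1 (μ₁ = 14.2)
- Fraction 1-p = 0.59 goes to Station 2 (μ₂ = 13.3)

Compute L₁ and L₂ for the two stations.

Effective rates: λ₁ = 9.8×0.41 = 4.018, λ₂ = 9.8×0.59 = 5.782
Station 1: ρ₁ = 4.018/14.2 = 0.28296, L₁ = ρ₁/(1-ρ₁) = 0.28296/(1-0.28296) = 0.3946
Station 2: ρ₂ = 5.782/13.3 = 0.43474, L₂ = ρ₂/(1-ρ₂) = 0.43474/(1-0.43474) = 0.7691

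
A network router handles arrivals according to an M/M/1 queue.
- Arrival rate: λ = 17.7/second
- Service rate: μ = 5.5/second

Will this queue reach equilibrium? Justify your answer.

Stability requires ρ = λ/(cμ) < 1
ρ = 17.7/(1 × 5.5) = 17.7/5.50 = 3.2182
Since 3.2182 ≥ 1, the system is UNSTABLE.
Queue grows without bound. Need μ > λ = 17.7.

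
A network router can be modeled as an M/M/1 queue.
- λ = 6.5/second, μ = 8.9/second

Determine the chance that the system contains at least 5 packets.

ρ = λ/μ = 6.5/8.9 = 0.73034
P(N ≥ n) = ρⁿ
P(N ≥ 5) = 0.73034^5
P(N ≥ 5) = 0.2078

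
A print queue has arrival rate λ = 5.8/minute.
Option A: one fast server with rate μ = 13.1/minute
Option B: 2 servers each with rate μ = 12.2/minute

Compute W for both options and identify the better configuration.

Option A: single server μ = 13.1 (M/M/1)
  ρ_A = 5.8/13.1 = 0.4427
  W_A = 1/(μ-λ) = 1/(13.1-5.8) = 1/7.30 = 0.1370

Option B: 2 servers μ = 12.2 (M/M/2)
  ρ_B = λ/(cμ) = 5.8/(2×12.2) = 0.2377
  Offered load a = λ/μ = cρ = 5.8/12.2 = 0.4754
  P₀ = [ Σₙ₌₀^1 aⁿ/n! + a^2/(2!(1-ρ)) ]⁻¹
  Σ = a^0/0! + a^1/1! = 1.0000 + 0.4754 = 1.4754
  a^2/(2!(1-ρ)) = 0.2260/(2 × 0.7623) = 0.1482
  P₀ = 1/(1.4754 + 0.1482) = 0.6159
  Lq = P₀·a^2·ρ / (2!(1-ρ)²) = 0.6159 × 0.2260 × 0.2377 / (2 × 0.5811) = 0.02847
  Wq_B = Lq/λ = 0.02847/5.8 = 0.004909
  W_B = Wq_B + 1/μ = 0.004909 + 0.08197 = 0.08688

Since W_B = 0.08688 < W_A = 0.1370, Option B (multiple servers) has the shorter time in system.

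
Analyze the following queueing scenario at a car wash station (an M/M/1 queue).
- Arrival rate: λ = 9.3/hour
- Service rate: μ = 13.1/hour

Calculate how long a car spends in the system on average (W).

First, compute utilization: ρ = λ/μ = 9.3/13.1 = 0.7099
For M/M/1: W = 1/(μ-λ)
W = 1/(13.1-9.3) = 1/3.80
W = 0.2632 hours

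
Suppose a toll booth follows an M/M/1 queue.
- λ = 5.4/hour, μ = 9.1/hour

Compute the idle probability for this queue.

ρ = λ/μ = 5.4/9.1 = 0.5934
P(0) = 1 - ρ = 1 - 0.5934 = 0.4066
The server is idle 40.66% of the time.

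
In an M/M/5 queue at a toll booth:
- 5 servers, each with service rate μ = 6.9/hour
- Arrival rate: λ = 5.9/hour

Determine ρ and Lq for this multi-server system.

Traffic intensity: ρ = λ/(cμ) = 5.9/(5×6.9) = 0.1710
Since ρ = 0.1710 < 1, system is stable.
Offered load a = λ/μ = cρ = 5.9/6.9 = 0.8551
P₀ = [ Σₙ₌₀^4 aⁿ/n! + a^5/(5!(1-ρ)) ]⁻¹
Σ = a^0/0! + a^1/1! + a^2/2! + a^3/3! + a^4/4! = 1.0000 + 0.85507 + 0.36557 + 0.10420 + 0.022274 = 2.3471
a^5/(5!(1-ρ)) = 0.4571/(120 × 0.8290) = 0.004595
P₀ = 1/(2.3471 + 0.004595) = 0.4252
Lq = P₀·a^5·ρ / (5!(1-ρ)²) = 0.42522 × 0.45710 × 0.17101 / (120 × 0.68722) = 0.0004031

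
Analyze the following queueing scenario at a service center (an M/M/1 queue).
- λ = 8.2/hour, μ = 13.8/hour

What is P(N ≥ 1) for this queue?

ρ = λ/μ = 8.2/13.8 = 0.5942
P(N ≥ n) = ρⁿ
P(N ≥ 1) = 0.5942^1
P(N ≥ 1) = 0.5942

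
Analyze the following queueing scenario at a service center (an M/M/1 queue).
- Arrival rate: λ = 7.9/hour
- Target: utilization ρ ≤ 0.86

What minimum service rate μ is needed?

ρ = λ/μ, so μ = λ/ρ
μ ≥ 7.9/0.86 = 9.1860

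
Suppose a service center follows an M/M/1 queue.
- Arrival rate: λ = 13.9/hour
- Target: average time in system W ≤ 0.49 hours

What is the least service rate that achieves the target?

For M/M/1: W = 1/(μ-λ)
Need W ≤ 0.49, so 1/(μ-λ) ≤ 0.49
μ - λ ≥ 1/0.49 = 2.0408
μ ≥ 13.9 + 2.0408 = 15.9408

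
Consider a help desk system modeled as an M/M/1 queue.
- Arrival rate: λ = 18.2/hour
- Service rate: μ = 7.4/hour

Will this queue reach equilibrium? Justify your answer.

Stability requires ρ = λ/(cμ) < 1
ρ = 18.2/(1 × 7.4) = 18.2/7.40 = 2.4595
Since 2.4595 ≥ 1, the system is UNSTABLE.
Queue grows without bound. Need μ > λ = 18.2.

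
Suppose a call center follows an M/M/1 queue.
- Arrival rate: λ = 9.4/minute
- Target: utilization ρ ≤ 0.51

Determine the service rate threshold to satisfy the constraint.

ρ = λ/μ, so μ = λ/ρ
μ ≥ 9.4/0.51 = 18.4314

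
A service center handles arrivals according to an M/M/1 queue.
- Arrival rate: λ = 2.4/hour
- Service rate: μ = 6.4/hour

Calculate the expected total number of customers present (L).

ρ = λ/μ = 2.4/6.4 = 0.3750
For M/M/1: L = λ/(μ-λ)
L = 2.4/(6.4-2.4) = 2.4/4.00
L = 0.6000 customers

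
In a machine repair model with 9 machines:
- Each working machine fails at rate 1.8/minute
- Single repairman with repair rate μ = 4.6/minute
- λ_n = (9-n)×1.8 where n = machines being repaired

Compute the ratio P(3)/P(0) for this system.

P(3)/P(0) = ∏_{i=0}^{3-1} λ_i/μ_{i+1}
= (9-0)×1.8/4.6 × (9-1)×1.8/4.6 × (9-2)×1.8/4.6
= 30.1977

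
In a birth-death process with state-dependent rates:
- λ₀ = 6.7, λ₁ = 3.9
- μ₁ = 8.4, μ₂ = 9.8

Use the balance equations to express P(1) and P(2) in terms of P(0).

Balance equations:
State 0: λ₀P₀ = μ₁P₁ → P₁ = (λ₀/μ₁)P₀ = (6.7/8.4)P₀ = 0.7976P₀
State 1: P₂ = (λ₀λ₁)/(μ₁μ₂)P₀ = (6.7×3.9)/(8.4×9.8)P₀ = 0.3174P₀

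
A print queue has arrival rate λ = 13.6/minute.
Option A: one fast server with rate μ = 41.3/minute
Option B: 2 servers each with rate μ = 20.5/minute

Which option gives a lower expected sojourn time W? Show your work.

Option A: single server μ = 41.3 (M/M/1)
  ρ_A = 13.6/41.3 = 0.3293
  W_A = 1/(μ-λ) = 1/(41.3-13.6) = 1/27.70 = 0.03610

Option B: 2 servers μ = 20.5 (M/M/2)
  ρ_B = λ/(cμ) = 13.6/(2×20.5) = 0.3317
  Offered load a = λ/μ = cρ = 13.6/20.5 = 0.6634
  P₀ = [ Σₙ₌₀^1 aⁿ/n! + a^2/(2!(1-ρ)) ]⁻¹
  Σ = a^0/0! + a^1/1! = 1.0000 + 0.6634 = 1.6634
  a^2/(2!(1-ρ)) = 0.4401/(2 × 0.6683) = 0.3293
  P₀ = 1/(1.6634 + 0.3293) = 0.5018
  Lq = P₀·a^2·ρ / (2!(1-ρ)²) = 0.50183 × 0.44012 × 0.33171 / (2 × 0.44662) = 0.08202
  Wq_B = Lq/λ = 0.08202/13.6 = 0.006031
  W_B = Wq_B + 1/μ = 0.006031 + 0.04878 = 0.05481

Since W_A = 0.03610 < W_B = 0.05481, Option A (single fast server) has the shorter time in system.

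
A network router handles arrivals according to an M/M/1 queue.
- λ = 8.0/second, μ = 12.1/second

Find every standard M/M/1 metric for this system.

Step 1: ρ = λ/μ = 8.0/12.1 = 0.6612
Step 2: L = λ/(μ-λ) = 8.0/4.10 = 1.9512
Step 3: Lq = λ²/(μ(μ-λ)) = 64.00/(12.1×4.10) = 1.2901
Step 4: W = 1/(μ-λ) = 1/4.10 = 0.2439
Step 5: Wq = λ/(μ(μ-λ)) = 8.0/(12.1×4.10) = 0.1613
Step 6: P(0) = 1-ρ = 0.3388
Verify: L = λW = 8.0×0.2439 = 1.9512 ✔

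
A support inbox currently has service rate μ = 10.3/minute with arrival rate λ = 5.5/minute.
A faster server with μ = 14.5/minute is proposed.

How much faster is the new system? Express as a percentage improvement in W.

System 1: ρ₁ = 5.5/10.3 = 0.5340, W₁ = 1/(10.3-5.5) = 0.20833
System 2: ρ₂ = 5.5/14.5 = 0.3793, W₂ = 1/(14.5-5.5) = 0.11111
Improvement: (W₁-W₂)/W₁ = (0.20833-0.11111)/0.20833 = 46.67%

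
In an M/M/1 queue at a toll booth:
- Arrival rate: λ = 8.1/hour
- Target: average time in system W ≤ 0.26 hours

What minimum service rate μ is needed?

For M/M/1: W = 1/(μ-λ)
Need W ≤ 0.26, so 1/(μ-λ) ≤ 0.26
μ - λ ≥ 1/0.26 = 3.8462
μ ≥ 8.1 + 3.8462 = 11.9462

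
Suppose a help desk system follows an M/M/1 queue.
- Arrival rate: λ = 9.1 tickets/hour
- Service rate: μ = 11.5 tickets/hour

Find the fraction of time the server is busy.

Server utilization: ρ = λ/μ
ρ = 9.1/11.5 = 0.7913
The server is busy 79.13% of the time.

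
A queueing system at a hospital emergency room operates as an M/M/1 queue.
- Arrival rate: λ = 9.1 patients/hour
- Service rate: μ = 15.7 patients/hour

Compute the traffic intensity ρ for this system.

Server utilization: ρ = λ/μ
ρ = 9.1/15.7 = 0.5796
The server is busy 57.96% of the time.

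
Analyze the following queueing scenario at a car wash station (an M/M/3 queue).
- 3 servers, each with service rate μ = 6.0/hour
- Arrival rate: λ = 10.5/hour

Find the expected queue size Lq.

Traffic intensity: ρ = λ/(cμ) = 10.5/(3×6.0) = 0.5833
Since ρ = 0.5833 < 1, system is stable.
Offered load a = λ/μ = cρ = 10.5/6.0 = 1.7500
P₀ = [ Σₙ₌₀^2 aⁿ/n! + a^3/(3!(1-ρ)) ]⁻¹
Σ = a^0/0! + a^1/1! + a^2/2! = 1.0000 + 1.7500 + 1.5312 = 4.2812
a^3/(3!(1-ρ)) = 5.3594/(6 × 0.41667) = 2.1437
P₀ = 1/(4.2812 + 2.1437) = 0.1556
Lq = P₀·a^3·ρ / (3!(1-ρ)²) = 0.15564 × 5.3594 × 0.58333 / (6 × 0.17361) = 0.4671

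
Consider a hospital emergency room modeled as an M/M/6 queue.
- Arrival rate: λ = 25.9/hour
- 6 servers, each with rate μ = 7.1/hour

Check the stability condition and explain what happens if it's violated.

Stability requires ρ = λ/(cμ) < 1
ρ = 25.9/(6 × 7.1) = 25.9/42.60 = 0.6080
Since 0.6080 < 1, the system is STABLE.
The servers are busy 60.80% of the time.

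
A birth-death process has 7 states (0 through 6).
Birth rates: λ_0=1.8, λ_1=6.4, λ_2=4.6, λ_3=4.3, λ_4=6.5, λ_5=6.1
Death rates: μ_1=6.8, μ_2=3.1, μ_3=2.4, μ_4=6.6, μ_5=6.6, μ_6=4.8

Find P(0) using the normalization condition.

Ratios P(n)/P(0) = (λ₀···λₙ₋₁)/(μ₁···μₙ):
P(1)/P(0) = (1.8)/(6.8) = 0.2647
P(2)/P(0) = (1.8×6.4)/(6.8×3.1) = 0.5465
P(3)/P(0) = (1.8×6.4×4.6)/(6.8×3.1×2.4) = 1.0474
P(4)/P(0) = (1.8×6.4×4.6×4.3)/(6.8×3.1×2.4×6.6) = 0.6824
P(5)/P(0) = (1.8×6.4×4.6×4.3×6.5)/(6.8×3.1×2.4×6.6×6.6) = 0.6721
P(6)/P(0) = (1.8×6.4×4.6×4.3×6.5×6.1)/(6.8×3.1×2.4×6.6×6.6×4.8) = 0.8541

Normalization: ∑ P(n) = 1
P(0) × (1.0000 + 0.2647 + 0.5465 + 1.0474 + 0.6824 + 0.6721 + 0.8541) = 1
P(0) × 5.0672 = 1
P(0) = 1/5.0672 = 0.1973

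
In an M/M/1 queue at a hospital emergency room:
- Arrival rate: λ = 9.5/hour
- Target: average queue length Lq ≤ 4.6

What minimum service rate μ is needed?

For M/M/1: Lq = λ²/(μ(μ-λ))
Need Lq ≤ 4.6, i.e. μ(μ-λ) ≥ λ²/4.6
μ² - 9.5μ - 90.25/4.6 ≥ 0  →  μ² - 9.5μ - 19.619565 ≥ 0
Quadratic formula (positive root): μ = [λ + √(λ² + 4×19.619565)]/2
Discriminant: 90.25 + 4×19.619565 = 168.72826, √168.72826 = 12.98954
μ ≥ (9.5 + 12.98954)/2 = 11.2448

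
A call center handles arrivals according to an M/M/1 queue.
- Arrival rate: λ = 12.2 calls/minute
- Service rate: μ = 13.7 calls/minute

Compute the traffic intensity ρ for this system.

Server utilization: ρ = λ/μ
ρ = 12.2/13.7 = 0.8905
The server is busy 89.05% of the time.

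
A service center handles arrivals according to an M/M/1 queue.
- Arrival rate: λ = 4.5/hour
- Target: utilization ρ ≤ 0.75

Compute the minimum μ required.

ρ = λ/μ, so μ = λ/ρ
μ ≥ 4.5/0.75 = 6.0000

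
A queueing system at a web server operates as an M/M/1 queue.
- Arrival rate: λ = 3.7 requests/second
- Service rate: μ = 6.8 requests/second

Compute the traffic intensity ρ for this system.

Server utilization: ρ = λ/μ
ρ = 3.7/6.8 = 0.5441
The server is busy 54.41% of the time.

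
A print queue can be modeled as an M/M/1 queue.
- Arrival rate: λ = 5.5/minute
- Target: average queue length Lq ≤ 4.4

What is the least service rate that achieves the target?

For M/M/1: Lq = λ²/(μ(μ-λ))
Need Lq ≤ 4.4, i.e. μ(μ-λ) ≥ λ²/4.4
μ² - 5.5μ - 30.25/4.4 ≥ 0  →  μ² - 5.5μ - 6.8750 ≥ 0
Quadratic formula (positive root): μ = [λ + √(λ² + 4×6.8750)]/2
Discriminant: 30.25 + 4×6.8750 = 57.7500, √57.7500 = 7.59934
μ ≥ (5.5 + 7.59934)/2 = 6.5497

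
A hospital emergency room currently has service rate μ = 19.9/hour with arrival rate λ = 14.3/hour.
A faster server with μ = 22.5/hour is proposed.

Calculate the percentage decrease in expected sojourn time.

System 1: ρ₁ = 14.3/19.9 = 0.7186, W₁ = 1/(19.9-14.3) = 0.17857
System 2: ρ₂ = 14.3/22.5 = 0.6356, W₂ = 1/(22.5-14.3) = 0.12195
Improvement: (W₁-W₂)/W₁ = (0.17857-0.12195)/0.17857 = 31.71%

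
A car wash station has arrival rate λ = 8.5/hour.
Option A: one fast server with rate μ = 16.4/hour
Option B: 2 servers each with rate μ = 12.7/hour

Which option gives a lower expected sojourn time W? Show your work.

Option A: single server μ = 16.4 (M/M/1)
  ρ_A = 8.5/16.4 = 0.5183
  W_A = 1/(μ-λ) = 1/(16.4-8.5) = 1/7.90 = 0.1266

Option B: 2 servers μ = 12.7 (M/M/2)
  ρ_B = λ/(cμ) = 8.5/(2×12.7) = 0.3346
  Offered load a = λ/μ = cρ = 8.5/12.7 = 0.6693
  P₀ = [ Σₙ₌₀^1 aⁿ/n! + a^2/(2!(1-ρ)) ]⁻¹
  Σ = a^0/0! + a^1/1! = 1.0000 + 0.6693 = 1.6693
  a^2/(2!(1-ρ)) = 0.4480/(2 × 0.6654) = 0.3366
  P₀ = 1/(1.6693 + 0.3366) = 0.4985
  Lq = P₀·a^2·ρ / (2!(1-ρ)²) = 0.4985 × 0.4480 × 0.3346 / (2 × 0.4427) = 0.08440
  Wq_B = Lq/λ = 0.084405/8.5 = 0.009930
  W_B = Wq_B + 1/μ = 0.009930 + 0.07874 = 0.08867

Since W_B = 0.08867 < W_A = 0.1266, Option B (multiple servers) has the shorter time in system.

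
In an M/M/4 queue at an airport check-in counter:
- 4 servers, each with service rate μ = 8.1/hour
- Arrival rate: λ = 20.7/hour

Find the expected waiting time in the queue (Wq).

Traffic intensity: ρ = λ/(cμ) = 20.7/(4×8.1) = 0.6389
Since ρ = 0.6389 < 1, system is stable.
Offered load a = λ/μ = cρ = 20.7/8.1 = 2.5556
P₀ = [ Σₙ₌₀^3 aⁿ/n! + a^4/(4!(1-ρ)) ]⁻¹
Σ = a^0/0! + a^1/1! + a^2/2! + a^3/3! = 1.0000 + 2.5556 + 3.2654 + 2.7817 = 9.6027
a^4/(4!(1-ρ)) = 42.6522/(24 × 0.36111) = 4.9214
P₀ = 1/(9.6027 + 4.9214) = 0.06885
Lq = P₀·a^4·ρ / (4!(1-ρ)²) = 0.06885 × 42.6522 × 0.6389 / (24 × 0.1304) = 0.5995
Wq = Lq/λ = 0.5995/20.7 = 0.02896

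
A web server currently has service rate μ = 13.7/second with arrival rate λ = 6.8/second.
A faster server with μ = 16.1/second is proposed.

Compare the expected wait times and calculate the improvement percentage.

System 1: ρ₁ = 6.8/13.7 = 0.4964, W₁ = 1/(13.7-6.8) = 0.1449
System 2: ρ₂ = 6.8/16.1 = 0.4224, W₂ = 1/(16.1-6.8) = 0.1075
Improvement: (W₁-W₂)/W₁ = (0.1449-0.1075)/0.1449 = 25.81%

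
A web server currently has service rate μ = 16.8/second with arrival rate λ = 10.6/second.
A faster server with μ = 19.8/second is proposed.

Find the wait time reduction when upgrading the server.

System 1: ρ₁ = 10.6/16.8 = 0.6310, W₁ = 1/(16.8-10.6) = 0.1613
System 2: ρ₂ = 10.6/19.8 = 0.5354, W₂ = 1/(19.8-10.6) = 0.1087
Improvement: (W₁-W₂)/W₁ = (0.1613-0.1087)/0.1613 = 32.61%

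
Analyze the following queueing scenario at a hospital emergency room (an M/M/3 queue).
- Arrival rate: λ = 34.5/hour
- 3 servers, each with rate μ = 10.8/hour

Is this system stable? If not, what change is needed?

Stability requires ρ = λ/(cμ) < 1
ρ = 34.5/(3 × 10.8) = 34.5/32.40 = 1.0648
Since 1.0648 ≥ 1, the system is UNSTABLE.
Need c > λ/μ = 34.5/10.8 = 3.19.
Minimum servers needed: c = 4.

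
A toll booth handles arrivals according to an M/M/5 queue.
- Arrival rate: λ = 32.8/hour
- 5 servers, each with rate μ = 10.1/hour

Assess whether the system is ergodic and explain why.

Stability requires ρ = λ/(cμ) < 1
ρ = 32.8/(5 × 10.1) = 32.8/50.50 = 0.6495
Since 0.6495 < 1, the system is STABLE.
The servers are busy 64.95% of the time.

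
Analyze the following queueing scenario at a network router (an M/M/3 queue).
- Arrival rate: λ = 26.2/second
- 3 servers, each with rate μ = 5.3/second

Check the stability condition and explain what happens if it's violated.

Stability requires ρ = λ/(cμ) < 1
ρ = 26.2/(3 × 5.3) = 26.2/15.90 = 1.6478
Since 1.6478 ≥ 1, the system is UNSTABLE.
Need c > λ/μ = 26.2/5.3 = 4.94.
Minimum servers needed: c = 5.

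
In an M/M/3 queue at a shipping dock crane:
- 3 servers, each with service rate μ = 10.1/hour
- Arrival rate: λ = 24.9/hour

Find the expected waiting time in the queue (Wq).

Traffic intensity: ρ = λ/(cμ) = 24.9/(3×10.1) = 0.8218
Since ρ = 0.8218 < 1, system is stable.
Offered load a = λ/μ = cρ = 24.9/10.1 = 2.4653
P₀ = [ Σₙ₌₀^2 aⁿ/n! + a^3/(3!(1-ρ)) ]⁻¹
Σ = a^0/0! + a^1/1! + a^2/2! = 1.0000 + 2.4653 + 3.0390 = 6.5043
a^3/(3!(1-ρ)) = 14.9842/(6 × 0.178218) = 14.0130
P₀ = 1/(6.5043 + 14.0130) = 0.04874
Lq = P₀·a^3·ρ / (3!(1-ρ)²) = 0.0487393 × 14.9842 × 0.821782 / (6 × 0.0317616) = 3.1493
Wq = Lq/λ = 3.1493/24.9 = 0.1265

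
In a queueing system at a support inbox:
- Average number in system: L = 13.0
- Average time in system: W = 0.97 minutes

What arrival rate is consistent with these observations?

Little's Law: L = λW, so λ = L/W
λ = 13.0/0.97 = 13.4021 emails/minute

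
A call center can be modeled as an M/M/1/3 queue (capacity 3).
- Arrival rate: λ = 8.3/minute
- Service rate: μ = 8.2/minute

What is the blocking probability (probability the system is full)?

ρ = λ/μ = 8.3/8.2 = 1.0122
P₀ = (1-ρ)/(1-ρ^(K+1)) = (1-1.0122)/(1-1.0122^4) = -0.01220/-0.04970 = 0.2455
P_K = P₀×ρ^K = 0.2455 × 1.0122^3 = 0.2455 × 1.0370 = 0.2546
Blocking probability = 25.46%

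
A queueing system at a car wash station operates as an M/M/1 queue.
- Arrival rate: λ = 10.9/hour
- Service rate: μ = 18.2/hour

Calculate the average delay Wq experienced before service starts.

First, compute utilization: ρ = λ/μ = 10.9/18.2 = 0.5989
For M/M/1: Wq = λ/(μ(μ-λ))
Wq = 10.9/(18.2 × (18.2-10.9))
Wq = 10.9/(18.2 × 7.30)
Wq = 0.08204 hours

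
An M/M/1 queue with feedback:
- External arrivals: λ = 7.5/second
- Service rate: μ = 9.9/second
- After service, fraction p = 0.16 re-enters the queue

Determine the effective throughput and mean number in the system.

Effective arrival rate: λ_eff = λ/(1-p) = 7.5/(1-0.16) = 7.5/0.84 = 8.92857
ρ = λ_eff/μ = 8.92857/9.9 = 0.901876
L = ρ/(1-ρ) = 0.901876/(1-0.901876) = 9.1912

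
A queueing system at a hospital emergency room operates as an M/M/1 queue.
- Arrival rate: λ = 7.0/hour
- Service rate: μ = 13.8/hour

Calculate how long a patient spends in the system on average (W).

First, compute utilization: ρ = λ/μ = 7.0/13.8 = 0.5072
For M/M/1: W = 1/(μ-λ)
W = 1/(13.8-7.0) = 1/6.80
W = 0.1471 hours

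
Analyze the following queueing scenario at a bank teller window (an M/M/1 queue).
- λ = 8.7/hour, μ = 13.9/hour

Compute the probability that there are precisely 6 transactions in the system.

ρ = λ/μ = 8.7/13.9 = 0.6259
P(n) = (1-ρ)ρⁿ
P(6) = (1-0.6259) × 0.6259^6
P(6) = 0.3741 × 0.06012
P(6) = 0.02249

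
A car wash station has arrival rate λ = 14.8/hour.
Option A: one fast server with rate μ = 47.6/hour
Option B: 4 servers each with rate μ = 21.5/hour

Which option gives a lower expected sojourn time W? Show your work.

Option A: single server μ = 47.6 (M/M/1)
  ρ_A = 14.8/47.6 = 0.3109
  W_A = 1/(μ-λ) = 1/(47.6-14.8) = 1/32.80 = 0.03049

Option B: 4 servers μ = 21.5 (M/M/4)
  ρ_B = λ/(cμ) = 14.8/(4×21.5) = 0.1721
  Offered load a = λ/μ = cρ = 14.8/21.5 = 0.6884
  P₀ = [ Σₙ₌₀^3 aⁿ/n! + a^4/(4!(1-ρ)) ]⁻¹
  Σ = a^0/0! + a^1/1! + a^2/2! + a^3/3! = 1.0000 + 0.6884 + 0.2369 + 0.05436 = 1.9797
  a^4/(4!(1-ρ)) = 0.2245/(24 × 0.8279) = 0.01130
  P₀ = 1/(1.9797 + 0.01130) = 0.5023
  Lq = P₀·a^4·ρ / (4!(1-ρ)²) = 0.5023 × 0.2245 × 0.1721 / (24 × 0.6854) = 0.001180
  Wq_B = Lq/λ = 0.0011798/14.8 = 0.00007972
  W_B = Wq_B + 1/μ = 0.00007972 + 0.04651 = 0.04659

Since W_A = 0.03049 < W_B = 0.04659, Option A (single fast server) has the shorter time in system.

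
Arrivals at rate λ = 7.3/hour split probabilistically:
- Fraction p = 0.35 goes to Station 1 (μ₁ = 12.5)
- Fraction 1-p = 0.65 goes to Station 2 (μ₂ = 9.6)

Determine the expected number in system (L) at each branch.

Effective rates: λ₁ = 7.3×0.35 = 2.555, λ₂ = 7.3×0.65 = 4.745
Station 1: ρ₁ = 2.555/12.5 = 0.2044, L₁ = ρ₁/(1-ρ₁) = 0.2044/(1-0.2044) = 0.2569
Station 2: ρ₂ = 4.745/9.6 = 0.49427, L₂ = ρ₂/(1-ρ₂) = 0.49427/(1-0.49427) = 0.9773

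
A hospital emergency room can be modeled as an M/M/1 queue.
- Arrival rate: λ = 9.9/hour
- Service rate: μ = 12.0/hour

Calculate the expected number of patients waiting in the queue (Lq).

ρ = λ/μ = 9.9/12.0 = 0.8250
For M/M/1: Lq = λ²/(μ(μ-λ))
Lq = 98.01/(12.0 × 2.10)
Lq = 3.8893 patients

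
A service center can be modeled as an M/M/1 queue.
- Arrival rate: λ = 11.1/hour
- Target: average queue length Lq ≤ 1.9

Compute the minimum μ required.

For M/M/1: Lq = λ²/(μ(μ-λ))
Need Lq ≤ 1.9, i.e. μ(μ-λ) ≥ λ²/1.9
μ² - 11.1μ - 123.21/1.9 ≥ 0  →  μ² - 11.1μ - 64.84737 ≥ 0
Quadratic formula (positive root): μ = [λ + √(λ² + 4×64.84737)]/2
Discriminant: 123.21 + 4×64.84737 = 382.5995, √382.5995 = 19.5602
μ ≥ (11.1 + 19.5602)/2 = 15.3301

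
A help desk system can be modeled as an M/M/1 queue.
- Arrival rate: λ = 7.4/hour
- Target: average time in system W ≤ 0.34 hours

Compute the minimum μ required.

For M/M/1: W = 1/(μ-λ)
Need W ≤ 0.34, so 1/(μ-λ) ≤ 0.34
μ - λ ≥ 1/0.34 = 2.9412
μ ≥ 7.4 + 2.9412 = 10.3412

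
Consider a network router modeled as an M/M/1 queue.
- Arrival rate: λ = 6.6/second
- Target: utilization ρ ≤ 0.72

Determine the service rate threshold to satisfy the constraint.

ρ = λ/μ, so μ = λ/ρ
μ ≥ 6.6/0.72 = 9.1667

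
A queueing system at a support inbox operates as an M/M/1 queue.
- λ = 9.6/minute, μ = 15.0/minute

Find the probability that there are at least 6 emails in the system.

ρ = λ/μ = 9.6/15.0 = 0.6400
P(N ≥ n) = ρⁿ
P(N ≥ 6) = 0.6400^6
P(N ≥ 6) = 0.06872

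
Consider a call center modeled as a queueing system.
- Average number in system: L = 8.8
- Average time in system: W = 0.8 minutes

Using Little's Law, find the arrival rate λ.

Little's Law: L = λW, so λ = L/W
λ = 8.8/0.8 = 11.0000 calls/minute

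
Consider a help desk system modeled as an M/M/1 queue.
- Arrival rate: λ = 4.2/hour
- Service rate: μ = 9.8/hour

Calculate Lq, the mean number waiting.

ρ = λ/μ = 4.2/9.8 = 0.4286
For M/M/1: Lq = λ²/(μ(μ-λ))
Lq = 17.64/(9.8 × 5.60)
Lq = 0.3214 tickets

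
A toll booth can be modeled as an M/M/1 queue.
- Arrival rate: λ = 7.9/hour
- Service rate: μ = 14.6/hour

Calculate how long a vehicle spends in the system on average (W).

First, compute utilization: ρ = λ/μ = 7.9/14.6 = 0.5411
For M/M/1: W = 1/(μ-λ)
W = 1/(14.6-7.9) = 1/6.70
W = 0.1493 hours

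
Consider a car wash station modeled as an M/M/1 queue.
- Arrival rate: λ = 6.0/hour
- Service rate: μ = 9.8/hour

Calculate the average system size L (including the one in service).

ρ = λ/μ = 6.0/9.8 = 0.6122
For M/M/1: L = λ/(μ-λ)
L = 6.0/(9.8-6.0) = 6.0/3.80
L = 1.5789 cars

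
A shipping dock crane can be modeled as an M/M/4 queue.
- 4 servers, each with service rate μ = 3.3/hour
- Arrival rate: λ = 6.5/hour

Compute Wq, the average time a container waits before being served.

Traffic intensity: ρ = λ/(cμ) = 6.5/(4×3.3) = 0.4924
Since ρ = 0.4924 < 1, system is stable.
Offered load a = λ/μ = cρ = 6.5/3.3 = 1.9697
P₀ = [ Σₙ₌₀^3 aⁿ/n! + a^4/(4!(1-ρ)) ]⁻¹
Σ = a^0/0! + a^1/1! + a^2/2! + a^3/3! = 1.0000 + 1.9697 + 1.9399 + 1.2736 = 6.1832
a^4/(4!(1-ρ)) = 15.0521/(24 × 0.5076) = 1.2356
P₀ = 1/(6.1832 + 1.2356) = 0.1348
Lq = P₀·a^4·ρ / (4!(1-ρ)²) = 0.1348 × 15.0521 × 0.4924 / (24 × 0.2576) = 0.1616
Wq = Lq/λ = 0.1616/6.5 = 0.02486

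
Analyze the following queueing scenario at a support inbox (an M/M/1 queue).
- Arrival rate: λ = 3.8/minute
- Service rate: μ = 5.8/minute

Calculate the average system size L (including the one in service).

ρ = λ/μ = 3.8/5.8 = 0.6552
For M/M/1: L = λ/(μ-λ)
L = 3.8/(5.8-3.8) = 3.8/2.00
L = 1.9000 emails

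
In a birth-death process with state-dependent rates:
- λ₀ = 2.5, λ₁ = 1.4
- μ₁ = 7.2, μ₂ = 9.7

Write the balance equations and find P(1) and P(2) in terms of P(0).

Balance equations:
State 0: λ₀P₀ = μ₁P₁ → P₁ = (λ₀/μ₁)P₀ = (2.5/7.2)P₀ = 0.3472P₀
State 1: P₂ = (λ₀λ₁)/(μ₁μ₂)P₀ = (2.5×1.4)/(7.2×9.7)P₀ = 0.05011P₀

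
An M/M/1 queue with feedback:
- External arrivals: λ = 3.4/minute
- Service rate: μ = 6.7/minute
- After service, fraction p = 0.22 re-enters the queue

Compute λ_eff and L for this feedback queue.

Effective arrival rate: λ_eff = λ/(1-p) = 3.4/(1-0.22) = 3.4/0.78 = 4.3590
ρ = λ_eff/μ = 4.3590/6.7 = 0.6506
L = ρ/(1-ρ) = 0.6506/(1-0.6506) = 1.8620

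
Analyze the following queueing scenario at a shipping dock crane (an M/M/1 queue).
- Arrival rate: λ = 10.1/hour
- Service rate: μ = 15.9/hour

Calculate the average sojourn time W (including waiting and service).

First, compute utilization: ρ = λ/μ = 10.1/15.9 = 0.6352
For M/M/1: W = 1/(μ-λ)
W = 1/(15.9-10.1) = 1/5.80
W = 0.1724 hours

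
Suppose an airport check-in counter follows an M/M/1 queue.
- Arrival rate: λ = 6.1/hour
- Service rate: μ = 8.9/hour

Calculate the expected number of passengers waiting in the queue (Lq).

ρ = λ/μ = 6.1/8.9 = 0.6854
For M/M/1: Lq = λ²/(μ(μ-λ))
Lq = 37.21/(8.9 × 2.80)
Lq = 1.4932 passengers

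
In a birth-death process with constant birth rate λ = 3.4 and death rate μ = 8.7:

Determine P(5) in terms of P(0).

For constant rates: P(n)/P(0) = (λ/μ)^n
P(5)/P(0) = (3.4/8.7)^5 = 0.390805^5 = 0.009116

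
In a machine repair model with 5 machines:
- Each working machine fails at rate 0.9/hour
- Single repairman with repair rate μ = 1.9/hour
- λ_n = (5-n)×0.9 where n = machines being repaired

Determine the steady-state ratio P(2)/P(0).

P(2)/P(0) = ∏_{i=0}^{2-1} λ_i/μ_{i+1}
= (5-0)×0.9/1.9 × (5-1)×0.9/1.9
= 4.4875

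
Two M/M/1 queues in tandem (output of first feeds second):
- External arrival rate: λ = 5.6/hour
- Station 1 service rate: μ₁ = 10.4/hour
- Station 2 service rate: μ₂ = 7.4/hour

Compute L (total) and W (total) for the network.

By Jackson's theorem, each station behaves as independent M/M/1.
Station 1: ρ₁ = 5.6/10.4 = 0.5385, L₁ = ρ₁/(1-ρ₁) = λ/(μ₁-λ) = 5.6/4.80 = 1.1667
Station 2: ρ₂ = 5.6/7.4 = 0.7568, L₂ = ρ₂/(1-ρ₂) = λ/(μ₂-λ) = 5.6/1.80 = 3.1111
Total: L = L₁ + L₂ = 1.1667 + 3.1111 = 4.2778
W = L/λ = 4.2778/5.6 = 0.7639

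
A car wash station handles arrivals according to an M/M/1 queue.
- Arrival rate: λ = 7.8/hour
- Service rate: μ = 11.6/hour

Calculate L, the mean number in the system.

ρ = λ/μ = 7.8/11.6 = 0.6724
For M/M/1: L = λ/(μ-λ)
L = 7.8/(11.6-7.8) = 7.8/3.80
L = 2.0526 cars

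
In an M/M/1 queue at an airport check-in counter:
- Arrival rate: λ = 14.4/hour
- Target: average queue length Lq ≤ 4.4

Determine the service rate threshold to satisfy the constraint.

For M/M/1: Lq = λ²/(μ(μ-λ))
Need Lq ≤ 4.4, i.e. μ(μ-λ) ≥ λ²/4.4
μ² - 14.4μ - 207.36/4.4 ≥ 0  →  μ² - 14.4μ - 47.12727 ≥ 0
Quadratic formula (positive root): μ = [λ + √(λ² + 4×47.12727)]/2
Discriminant: 207.36 + 4×47.12727 = 395.8691, √395.8691 = 19.89646
μ ≥ (14.4 + 19.89646)/2 = 17.1482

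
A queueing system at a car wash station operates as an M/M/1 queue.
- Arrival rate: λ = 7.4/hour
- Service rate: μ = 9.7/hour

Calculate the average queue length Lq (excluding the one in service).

ρ = λ/μ = 7.4/9.7 = 0.7629
For M/M/1: Lq = λ²/(μ(μ-λ))
Lq = 54.76/(9.7 × 2.30)
Lq = 2.4545 cars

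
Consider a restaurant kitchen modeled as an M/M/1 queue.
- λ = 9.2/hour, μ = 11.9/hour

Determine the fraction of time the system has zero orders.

ρ = λ/μ = 9.2/11.9 = 0.7731
P(0) = 1 - ρ = 1 - 0.7731 = 0.2269
The server is idle 22.69% of the time.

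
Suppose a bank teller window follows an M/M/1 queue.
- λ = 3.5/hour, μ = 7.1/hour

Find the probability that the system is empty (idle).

ρ = λ/μ = 3.5/7.1 = 0.4930
P(0) = 1 - ρ = 1 - 0.4930 = 0.5070
The server is idle 50.70% of the time.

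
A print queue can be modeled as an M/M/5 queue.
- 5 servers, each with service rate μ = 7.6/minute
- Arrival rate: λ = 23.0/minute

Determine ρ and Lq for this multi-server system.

Traffic intensity: ρ = λ/(cμ) = 23.0/(5×7.6) = 0.6053
Since ρ = 0.6053 < 1, system is stable.
Offered load a = λ/μ = cρ = 23.0/7.6 = 3.0263
P₀ = [ Σₙ₌₀^4 aⁿ/n! + a^5/(5!(1-ρ)) ]⁻¹
Σ = a^0/0! + a^1/1! + a^2/2! + a^3/3! + a^4/4! = 1.0000 + 3.0263 + 4.5793 + 4.6195 + 3.4950 = 16.7201
a^5/(5!(1-ρ)) = 253.8465/(120 × 0.394737) = 5.3590
P₀ = 1/(16.7201 + 5.3590) = 0.04529
Lq = P₀·a^5·ρ / (5!(1-ρ)²) = 0.04529 × 253.8465 × 0.6053 / (120 × 0.1558) = 0.3722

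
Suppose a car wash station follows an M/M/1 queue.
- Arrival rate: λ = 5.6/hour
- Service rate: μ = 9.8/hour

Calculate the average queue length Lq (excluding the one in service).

ρ = λ/μ = 5.6/9.8 = 0.5714
For M/M/1: Lq = λ²/(μ(μ-λ))
Lq = 31.36/(9.8 × 4.20)
Lq = 0.7619 cars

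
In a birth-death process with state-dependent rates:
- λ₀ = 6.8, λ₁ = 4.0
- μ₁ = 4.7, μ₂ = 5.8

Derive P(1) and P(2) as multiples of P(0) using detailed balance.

Balance equations:
State 0: λ₀P₀ = μ₁P₁ → P₁ = (λ₀/μ₁)P₀ = (6.8/4.7)P₀ = 1.4468P₀
State 1: P₂ = (λ₀λ₁)/(μ₁μ₂)P₀ = (6.8×4.0)/(4.7×5.8)P₀ = 0.9978P₀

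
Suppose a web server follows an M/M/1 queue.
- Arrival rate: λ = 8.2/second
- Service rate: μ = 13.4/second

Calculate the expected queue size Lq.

ρ = λ/μ = 8.2/13.4 = 0.6119
For M/M/1: Lq = λ²/(μ(μ-λ))
Lq = 67.24/(13.4 × 5.20)
Lq = 0.9650 requests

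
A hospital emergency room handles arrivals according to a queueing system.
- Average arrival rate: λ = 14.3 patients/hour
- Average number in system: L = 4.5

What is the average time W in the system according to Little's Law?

Little's Law: L = λW, so W = L/λ
W = 4.5/14.3 = 0.3147 hours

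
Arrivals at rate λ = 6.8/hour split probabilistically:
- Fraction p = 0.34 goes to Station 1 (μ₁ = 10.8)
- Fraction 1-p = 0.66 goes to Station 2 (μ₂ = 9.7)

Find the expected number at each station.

Effective rates: λ₁ = 6.8×0.34 = 2.312, λ₂ = 6.8×0.66 = 4.488
Station 1: ρ₁ = 2.312/10.8 = 0.2141, L₁ = ρ₁/(1-ρ₁) = 0.2141/(1-0.2141) = 0.2724
Station 2: ρ₂ = 4.488/9.7 = 0.46268, L₂ = ρ₂/(1-ρ₂) = 0.46268/(1-0.46268) = 0.8611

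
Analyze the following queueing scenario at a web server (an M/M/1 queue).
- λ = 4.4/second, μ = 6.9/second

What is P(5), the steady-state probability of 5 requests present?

ρ = λ/μ = 4.4/6.9 = 0.63768
P(n) = (1-ρ)ρⁿ
P(5) = (1-0.63768) × 0.63768^5
P(5) = 0.36232 × 0.10544
P(5) = 0.03820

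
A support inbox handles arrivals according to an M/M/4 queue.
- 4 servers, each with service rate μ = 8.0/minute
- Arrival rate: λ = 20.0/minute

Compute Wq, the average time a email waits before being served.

Traffic intensity: ρ = λ/(cμ) = 20.0/(4×8.0) = 0.6250
Since ρ = 0.6250 < 1, system is stable.
Offered load a = λ/μ = cρ = 20.0/8.0 = 2.5000
P₀ = [ Σₙ₌₀^3 aⁿ/n! + a^4/(4!(1-ρ)) ]⁻¹
Σ = a^0/0! + a^1/1! + a^2/2! + a^3/3! = 1.0000 + 2.5000 + 3.1250 + 2.6042 = 9.2292
a^4/(4!(1-ρ)) = 39.0625/(24 × 0.3750) = 4.3403
P₀ = 1/(9.2292 + 4.3403) = 0.07369
Lq = P₀·a^4·ρ / (4!(1-ρ)²) = 0.073695 × 39.0625 × 0.62500 / (24 × 0.14062) = 0.5331
Wq = Lq/λ = 0.53309/20.0 = 0.02665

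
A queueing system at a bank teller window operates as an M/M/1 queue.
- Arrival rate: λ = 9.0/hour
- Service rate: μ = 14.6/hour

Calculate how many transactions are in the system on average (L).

ρ = λ/μ = 9.0/14.6 = 0.6164
For M/M/1: L = λ/(μ-λ)
L = 9.0/(14.6-9.0) = 9.0/5.60
L = 1.6071 transactions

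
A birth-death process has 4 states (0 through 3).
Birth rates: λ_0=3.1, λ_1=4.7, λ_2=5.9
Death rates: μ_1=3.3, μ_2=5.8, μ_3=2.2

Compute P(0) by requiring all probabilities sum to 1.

Ratios P(n)/P(0) = (λ₀···λₙ₋₁)/(μ₁···μₙ):
P(1)/P(0) = (3.1)/(3.3) = 0.9394
P(2)/P(0) = (3.1×4.7)/(3.3×5.8) = 0.7612
P(3)/P(0) = (3.1×4.7×5.9)/(3.3×5.8×2.2) = 2.0415

Normalization: ∑ P(n) = 1
P(0) × (1.0000 + 0.9394 + 0.7612 + 2.0415) = 1
P(0) × 4.7421 = 1
P(0) = 1/4.7421 = 0.2109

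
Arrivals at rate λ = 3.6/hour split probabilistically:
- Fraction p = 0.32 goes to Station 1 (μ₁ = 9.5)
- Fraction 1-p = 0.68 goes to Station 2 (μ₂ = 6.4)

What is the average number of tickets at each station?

Effective rates: λ₁ = 3.6×0.32 = 1.152, λ₂ = 3.6×0.68 = 2.448
Station 1: ρ₁ = 1.152/9.5 = 0.1213, L₁ = ρ₁/(1-ρ₁) = 0.1213/(1-0.1213) = 0.1380
Station 2: ρ₂ = 2.448/6.4 = 0.3825, L₂ = ρ₂/(1-ρ₂) = 0.3825/(1-0.3825) = 0.6194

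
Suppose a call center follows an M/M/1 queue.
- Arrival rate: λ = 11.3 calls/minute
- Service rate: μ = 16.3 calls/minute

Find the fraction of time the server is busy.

Server utilization: ρ = λ/μ
ρ = 11.3/16.3 = 0.6933
The server is busy 69.33% of the time.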